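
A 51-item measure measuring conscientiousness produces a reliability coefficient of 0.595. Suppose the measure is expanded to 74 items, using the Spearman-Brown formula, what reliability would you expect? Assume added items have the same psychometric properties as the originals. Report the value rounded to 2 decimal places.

n = 74/51 = 1.451
Spearman-Brown: r_new = n·r / (1 + (n − 1)·r)
r_new = 1.451·0.595 / [1 + (1.451 − 1)·0.595]
     = 0.8633 / 1.2683 = 0.6807

0.68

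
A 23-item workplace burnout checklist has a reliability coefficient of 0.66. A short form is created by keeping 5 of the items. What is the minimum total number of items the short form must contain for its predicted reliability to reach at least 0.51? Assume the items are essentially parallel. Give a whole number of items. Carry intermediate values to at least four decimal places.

13

First, r for the 5-item form: n = 5/23 = 0.2174, so r_5 = 0.2174·0.66/(1 + (0.2174 − 1)·0.66) = 0.2968
Then solve for n' with r_old = 0.2968, r_target = 0.51: n' = 0.51(1 − 0.2968)/[0.2968(1 − 0.51)] = 2.4660
Items = 2.4660 × 5 ≈ 12.33 → 13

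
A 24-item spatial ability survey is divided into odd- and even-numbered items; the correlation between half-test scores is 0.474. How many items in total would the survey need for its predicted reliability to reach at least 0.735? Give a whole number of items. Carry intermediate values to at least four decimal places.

Corrected full-test reliability: r_full = 2 × 0.474 / (1 + 0.474) ≈ 0.6431
n = r_tgt(1 − r_full) / [r_full(1 − r_tgt)] = 0.735 × 0.3569 / (0.6431 × 0.265) ≈ 1.5393
Items = 1.5393 × 24 ≈ 36.94 → 37

37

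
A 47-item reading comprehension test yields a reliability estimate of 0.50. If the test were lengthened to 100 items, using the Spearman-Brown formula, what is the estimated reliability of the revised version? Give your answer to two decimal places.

Length ratio n = 100/47 = 2.1277
By Spearman-Brown, r_new = n r / (1 + (n − 1) r).
r_new = (2.1277 × 0.50) / (1 + (2.1277 − 1) × 0.50)
r_new = 1.0638 / 1.5638 ≈ 0.6803

0.68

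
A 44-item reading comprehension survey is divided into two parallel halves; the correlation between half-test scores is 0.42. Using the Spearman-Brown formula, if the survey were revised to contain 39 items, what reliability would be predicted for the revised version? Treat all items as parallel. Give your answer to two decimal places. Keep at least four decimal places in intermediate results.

0.56

First correct the split-half correlation to full-test reliability: r_full = 2 × 0.42 / (1 + 0.42) ≈ 0.5915
Length factor from 44 to 39 items: n = 39/44 = 0.8864
r_new = n·r_full / (1 + (n − 1)·r_full) = 0.5243 / 0.9328 ≈ 0.5621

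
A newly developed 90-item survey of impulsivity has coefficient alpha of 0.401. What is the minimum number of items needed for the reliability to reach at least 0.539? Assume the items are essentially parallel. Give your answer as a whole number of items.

158

Rearranging the Spearman-Brown formula for n,
n = r*(1 − r) / [ r (1 − r*) ]
n = [0.539 × 0.599] / [0.401 × 0.461]
  = 0.322861 / 0.184861 = 1.7465
Items needed = n × 90 = 1.7465 × 90 ≈ 157.19 → round up to 158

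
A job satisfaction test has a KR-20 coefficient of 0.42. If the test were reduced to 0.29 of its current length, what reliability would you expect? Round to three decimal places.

Apply the Spearman-Brown prophecy formula, r' = nr / [1 + (n − 1)r]:
r_new = 0.29·0.42 / [1 + (0.29 − 1)·0.42]
     = 0.1218 / 0.7018 = 0.1736

0.174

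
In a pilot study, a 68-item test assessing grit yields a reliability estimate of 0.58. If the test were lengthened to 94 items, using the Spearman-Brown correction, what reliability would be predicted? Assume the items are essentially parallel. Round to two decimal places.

Length ratio n = 94/68 = 1.3824
Apply the Spearman-Brown prophecy formula, r' = nr / [1 + (n − 1)r]:
r_new = (1.3824 × 0.58) / (1 + (1.3824 − 1) × 0.58)
     = 0.8018 / 1.2218 = 0.6562

0.66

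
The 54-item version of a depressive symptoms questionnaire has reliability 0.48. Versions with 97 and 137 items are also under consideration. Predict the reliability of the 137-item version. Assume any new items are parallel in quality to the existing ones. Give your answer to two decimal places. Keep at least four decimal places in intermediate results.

0.70

The 97-item form is not needed; work directly from the 54-item form with n = 137/54 = 2.5370.
r_{137} = n·r / (1 + (n − 1)·r) = 1.2178 / 1.7378 ≈ 0.7008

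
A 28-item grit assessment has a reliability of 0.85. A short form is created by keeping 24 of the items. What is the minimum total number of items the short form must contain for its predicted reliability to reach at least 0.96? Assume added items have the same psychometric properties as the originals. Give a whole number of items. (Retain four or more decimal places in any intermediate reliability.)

Short-form reliability: n = 24/28 = 0.8571; r_24 = n·r/(1+(n−1)r) ≈ 0.8293
Length factor from the short form to reach 0.96: n' = 0.96(1 − 0.8293) / [0.8293(1 − 0.96)] ≈ 4.9401
Total items = 4.9401 × 24 = 118.56, rounded up to 119.

119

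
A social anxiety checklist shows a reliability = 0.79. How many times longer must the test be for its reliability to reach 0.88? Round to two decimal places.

Spearman-Brown solved for the length factor n:
n = r_target (1 − r_old) / [ r_old (1 − r_target) ]
n = [0.88 × 0.21] / [0.79 × 0.12]
n = 0.1848 / 0.0948 ≈ 1.9494

1.95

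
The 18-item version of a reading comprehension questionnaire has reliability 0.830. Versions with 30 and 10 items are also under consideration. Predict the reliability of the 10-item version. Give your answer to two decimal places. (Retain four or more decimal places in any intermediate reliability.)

The 30-item form is not needed; work directly from the 18-item form with n = 10/18 = 0.5556.
r_{10} = n·r / (1 + (n − 1)·r) = 0.4611 / 0.6311 ≈ 0.7306

0.73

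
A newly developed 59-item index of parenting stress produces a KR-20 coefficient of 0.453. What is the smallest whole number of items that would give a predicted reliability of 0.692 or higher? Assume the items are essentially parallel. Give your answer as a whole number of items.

Spearman-Brown solved for the length factor n:
n = r*(1 − r) / [ r (1 − r*) ]
n = 0.692 × (1 − 0.453) / [ 0.453 × (1 − 0.692) ]
  = 0.378524 / 0.139524 = 2.7130
So the test needs 2.7130 × 59 ≈ 160.07 items; rounding up, 161.

161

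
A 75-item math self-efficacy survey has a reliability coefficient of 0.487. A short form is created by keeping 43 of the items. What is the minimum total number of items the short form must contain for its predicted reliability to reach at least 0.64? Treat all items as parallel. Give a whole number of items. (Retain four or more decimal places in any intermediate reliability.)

First, r for the 43-item form: n = 43/75 = 0.5733, so r_43 = 0.5733·0.487/(1 + (0.5733 − 1)·0.487) = 0.3524
Then solve for n' with r_old = 0.3524, r_target = 0.64: n' = 0.64(1 − 0.3524)/[0.3524(1 − 0.64)] = 3.2670
Total items = 3.2670 × 43 = 140.48, rounded up to 141.

141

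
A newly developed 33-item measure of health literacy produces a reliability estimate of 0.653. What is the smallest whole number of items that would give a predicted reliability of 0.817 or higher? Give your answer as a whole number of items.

n = 0.817 × (1 − 0.653) / [ 0.653 × (1 − 0.817) ]
  = 0.283499 / 0.119499 = 2.3724
So the test needs 2.3724 × 33 ≈ 78.29 items; rounding up, 79.

79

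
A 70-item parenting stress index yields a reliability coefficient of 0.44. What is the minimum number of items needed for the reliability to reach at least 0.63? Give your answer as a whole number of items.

Rearranging the Spearman-Brown formula for n,
n = r_target (1 − r_old) / [ r_old (1 − r_target) ]
n = 0.63(1 − 0.44) / [0.44(1 − 0.63)]
  = 0.3528 / 0.1628 = 2.1671
Items needed = n × 70 = 2.1671 × 70 ≈ 151.70 → round up to 152

152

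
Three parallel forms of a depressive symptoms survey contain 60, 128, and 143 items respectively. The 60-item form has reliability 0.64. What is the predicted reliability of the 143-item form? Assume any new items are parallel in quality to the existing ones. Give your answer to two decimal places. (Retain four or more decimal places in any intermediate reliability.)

Only the ratio of lengths matters: n = 143/60 = 2.3833
r_{143} = n·r / (1 + (n − 1)·r) = 1.5253 / 1.8853 ≈ 0.8090

0.81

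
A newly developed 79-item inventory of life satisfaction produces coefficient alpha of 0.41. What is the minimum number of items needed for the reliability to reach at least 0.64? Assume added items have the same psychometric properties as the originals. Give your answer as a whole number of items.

n = [0.64 × 0.59] / [0.41 × 0.36]
  = 0.3776 / 0.1476 = 2.5583
So the test needs 2.5583 × 79 ≈ 202.11 items; rounding up, 203.

203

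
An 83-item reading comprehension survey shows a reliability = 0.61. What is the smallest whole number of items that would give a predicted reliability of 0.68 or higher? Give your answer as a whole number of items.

113

n = 0.68(1 − 0.61) / [0.61(1 − 0.68)]
  = 0.2652 / 0.1952 = 1.3586
Items needed = n × 83 = 1.3586 × 83 ≈ 112.76 → round up to 113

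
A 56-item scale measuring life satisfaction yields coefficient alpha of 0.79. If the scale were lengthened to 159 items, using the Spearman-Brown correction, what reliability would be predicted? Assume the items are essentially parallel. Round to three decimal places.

Length ratio n = 159/56 = 2.8393
By Spearman-Brown, r_new = n r / (1 + (n − 1) r).
r_new = (2.8393 × 0.79) / (1 + (2.8393 − 1) × 0.79)
     = 2.2430 / 2.4530 = 0.9144

0.914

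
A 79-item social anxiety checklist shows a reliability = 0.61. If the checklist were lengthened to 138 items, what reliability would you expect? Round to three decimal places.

Length ratio n = 138/79 = 1.7468
Apply the Spearman-Brown prophecy formula, r' = nr / [1 + (n − 1)r]:
r_new = (1.7468 × 0.61) / (1 + (1.7468 − 1) × 0.61)
     = 1.0655 / 1.4555 = 0.7321

0.732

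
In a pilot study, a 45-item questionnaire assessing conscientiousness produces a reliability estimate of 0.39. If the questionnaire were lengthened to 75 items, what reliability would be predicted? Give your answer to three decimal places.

Length ratio n = 75/45 = 1.6667
By Spearman-Brown, r_new = n r / (1 + (n − 1) r).
r_new = 1.6667·0.39 / [1 + (1.6667 − 1)·0.39]
     = 0.6500 / 1.2600 = 0.5159

0.516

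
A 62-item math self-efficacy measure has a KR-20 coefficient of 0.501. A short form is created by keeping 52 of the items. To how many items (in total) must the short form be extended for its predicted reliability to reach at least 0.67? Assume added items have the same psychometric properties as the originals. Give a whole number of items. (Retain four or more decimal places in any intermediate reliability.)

Short-form reliability: n = 52/62 = 0.8387; r_52 = n·r/(1+(n−1)r) ≈ 0.4571
Length factor from the short form to reach 0.67: n' = 0.67(1 − 0.4571) / [0.4571(1 − 0.67)] ≈ 2.4114
Items = 2.4114 × 52 ≈ 125.39 → 126

126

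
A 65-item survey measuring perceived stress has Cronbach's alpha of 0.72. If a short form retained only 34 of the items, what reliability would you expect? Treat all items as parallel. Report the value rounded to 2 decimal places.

The new length is 34/65 = 0.5231 times the old.
r_new = 0.5231·0.72 / [1 + (0.5231 − 1)·0.72]
r_new = 0.3766 / 0.6566 ≈ 0.5736

0.57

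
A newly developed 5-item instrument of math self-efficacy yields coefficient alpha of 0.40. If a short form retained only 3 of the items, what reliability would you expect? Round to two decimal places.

0.29

Length ratio n = 3/5 = 0.6
r_new = (0.6 × 0.40) / (1 + (0.6 − 1) × 0.40)
r_new = 0.2400 / 0.8400 ≈ 0.2857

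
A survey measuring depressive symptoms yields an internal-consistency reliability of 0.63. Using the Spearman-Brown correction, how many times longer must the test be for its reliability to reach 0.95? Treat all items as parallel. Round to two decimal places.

11.16

Rearranging the Spearman-Brown formula for n,
n = r*(1 − r) / [ r (1 − r*) ]
n = 0.95 × (1 − 0.63) / [ 0.63 × (1 − 0.95) ]
n = 0.3515 / 0.0315 ≈ 11.1587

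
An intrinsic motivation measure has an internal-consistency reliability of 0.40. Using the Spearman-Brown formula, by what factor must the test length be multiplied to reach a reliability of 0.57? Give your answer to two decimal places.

Rearranging the Spearman-Brown formula for n,
n = r*(1 − r) / [ r (1 − r*) ]
n = 0.57(1 − 0.40) / [0.40(1 − 0.57)]
n = 0.3420 / 0.1720 ≈ 1.9884

1.99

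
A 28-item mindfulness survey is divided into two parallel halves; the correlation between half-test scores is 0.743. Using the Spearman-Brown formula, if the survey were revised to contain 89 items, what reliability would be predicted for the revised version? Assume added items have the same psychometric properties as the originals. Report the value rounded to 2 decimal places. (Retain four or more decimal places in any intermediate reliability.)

Spearman-Brown correction (n = 2): r_full = 2·0.743/(1 + 0.743) = 0.8526
Then adjust to 89 items: n = 89/28 = 3.1786
r_new = n·r_full / (1 + (n − 1)·r_full) = 2.7101 / 2.8575 ≈ 0.9484

0.95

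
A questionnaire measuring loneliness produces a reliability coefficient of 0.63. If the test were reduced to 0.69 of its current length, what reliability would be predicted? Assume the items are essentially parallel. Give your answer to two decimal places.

0.54

By Spearman-Brown, r_new = n r / (1 + (n − 1) r).
r_new = (0.69 × 0.63) / (1 + (0.69 − 1) × 0.63)
     = 0.4347 / 0.8047 = 0.5402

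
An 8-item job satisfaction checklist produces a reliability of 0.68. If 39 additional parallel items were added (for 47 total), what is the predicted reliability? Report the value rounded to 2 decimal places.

0.93

The new length is 47/8 = 5.875 times the old.
r_new = (5.875 × 0.68) / (1 + (5.875 − 1) × 0.68)
r_new = 3.9950 / 4.3150 ≈ 0.9258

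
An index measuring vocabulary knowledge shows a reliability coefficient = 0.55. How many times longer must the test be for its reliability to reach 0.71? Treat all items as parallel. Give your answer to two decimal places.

2.00

Invert Spearman-Brown to solve for n:
n = r_target (1 − r_old) / [ r_old (1 − r_target) ]
n = [0.71 × 0.45] / [0.55 × 0.29]
n = 0.3195 / 0.1595 ≈ 2.0031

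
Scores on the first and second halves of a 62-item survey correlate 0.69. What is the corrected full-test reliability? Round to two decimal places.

0.82

Apply the Spearman-Brown correction with n = 2:
r_full = 2r_hh / (1 + r_hh) = 2 × 0.69 / (1 + 0.69)
       = 1.3800 / 1.6900 = 0.8166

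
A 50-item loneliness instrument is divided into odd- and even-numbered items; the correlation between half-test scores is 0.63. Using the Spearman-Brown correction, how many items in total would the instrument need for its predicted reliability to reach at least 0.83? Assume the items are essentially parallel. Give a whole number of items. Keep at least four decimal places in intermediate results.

Corrected full-test reliability: r_full = 2 × 0.63 / (1 + 0.63) ≈ 0.7730
n = r_tgt(1 − r_full) / [r_full(1 − r_tgt)] = 0.83 × 0.2270 / (0.7730 × 0.17) ≈ 1.4338
Items = 1.4338 × 50 ≈ 71.69 → 72

72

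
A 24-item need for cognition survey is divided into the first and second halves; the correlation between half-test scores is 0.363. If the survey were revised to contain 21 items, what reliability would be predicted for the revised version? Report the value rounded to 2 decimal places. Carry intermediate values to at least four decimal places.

0.50

Spearman-Brown correction (n = 2): r_full = 2·0.363/(1 + 0.363) = 0.5326
Then adjust to 21 items: n = 21/24 = 0.8750
r_new = n·r_full / (1 + (n − 1)·r_full) = 0.4660 / 0.9334 ≈ 0.4993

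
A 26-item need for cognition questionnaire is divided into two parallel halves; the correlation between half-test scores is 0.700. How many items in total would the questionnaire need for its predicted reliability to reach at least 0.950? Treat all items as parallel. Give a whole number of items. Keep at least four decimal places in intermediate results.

r_full = 2(0.700)/(1 + 0.700) = 0.8235
n = r_tgt(1 − r_full) / [r_full(1 − r_tgt)] = 0.950 × 0.1765 / (0.8235 × 0.050) ≈ 4.0723
Items = 4.0723 × 26 ≈ 105.88 → 106

106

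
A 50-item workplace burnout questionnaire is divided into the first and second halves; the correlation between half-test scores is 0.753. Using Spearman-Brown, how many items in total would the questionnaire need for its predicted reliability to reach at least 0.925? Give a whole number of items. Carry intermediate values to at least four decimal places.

102

Corrected full-test reliability: r_full = 2 × 0.753 / (1 + 0.753) ≈ 0.8591
Solve Spearman-Brown for n: n = 0.925(1 − 0.8591) / [0.8591(1 − 0.925)] = 2.0228
Required items = 2.0228 × 50 = 101.14, so 102 items.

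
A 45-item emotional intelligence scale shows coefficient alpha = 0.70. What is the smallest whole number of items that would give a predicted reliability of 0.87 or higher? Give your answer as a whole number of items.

130

Spearman-Brown solved for the length factor n:
n = r_target (1 − r_old) / [ r_old (1 − r_target) ]
n = 0.87 × (1 − 0.70) / [ 0.70 × (1 − 0.87) ]
  = 0.2610 / 0.0910 = 2.8681
Items needed = n × 45 = 2.8681 × 45 ≈ 129.06 → round up to 130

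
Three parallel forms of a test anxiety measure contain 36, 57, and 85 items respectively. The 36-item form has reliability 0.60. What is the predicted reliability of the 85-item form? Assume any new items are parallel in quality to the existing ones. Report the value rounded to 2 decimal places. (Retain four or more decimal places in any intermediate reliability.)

0.78

The 57-item form is not needed; work directly from the 36-item form with n = 85/36 = 2.3611.
r_{85} = n·r / (1 + (n − 1)·r) = 1.4167 / 1.8167 ≈ 0.7798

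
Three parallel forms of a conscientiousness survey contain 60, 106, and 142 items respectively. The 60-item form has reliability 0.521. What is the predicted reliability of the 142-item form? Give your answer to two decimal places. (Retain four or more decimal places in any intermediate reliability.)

The 106-item form is not needed; work directly from the 60-item form with n = 142/60 = 2.3667.
r_{142} = n·r / (1 + (n − 1)·r) = 1.2331 / 1.7121 ≈ 0.7202

0.72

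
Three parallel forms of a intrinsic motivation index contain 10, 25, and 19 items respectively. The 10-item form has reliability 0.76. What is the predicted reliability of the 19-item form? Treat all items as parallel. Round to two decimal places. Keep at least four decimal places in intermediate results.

Only the ratio of lengths matters: n = 19/10 = 1.9000
r_{19} = n·r / (1 + (n − 1)·r) = 1.4440 / 1.6840 ≈ 0.8575

0.86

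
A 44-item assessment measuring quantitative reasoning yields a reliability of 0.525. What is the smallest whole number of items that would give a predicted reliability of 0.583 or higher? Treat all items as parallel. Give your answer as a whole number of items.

56

Rearranging the Spearman-Brown formula for n,
n = r_target (1 − r_old) / [ r_old (1 − r_target) ]
n = 0.583(1 − 0.525) / [0.525(1 − 0.583)]
  = 0.276925 / 0.218925 = 1.2649
1.2649 × 44 = 55.66 → 56 items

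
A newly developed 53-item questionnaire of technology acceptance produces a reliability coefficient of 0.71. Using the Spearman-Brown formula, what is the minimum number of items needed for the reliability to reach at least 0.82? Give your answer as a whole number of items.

99

Rearranging the Spearman-Brown formula for n,
n = r_target (1 − r_old) / [ r_old (1 − r_target) ]
n = [0.82 × 0.29] / [0.71 × 0.18]
  = 0.2378 / 0.1278 = 1.8607
Items needed = n × 53 = 1.8607 × 53 ≈ 98.62 → round up to 99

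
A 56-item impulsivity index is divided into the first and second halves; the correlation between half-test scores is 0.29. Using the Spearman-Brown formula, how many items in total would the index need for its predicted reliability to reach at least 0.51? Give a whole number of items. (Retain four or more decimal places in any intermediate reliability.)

r_full = 2(0.29)/(1 + 0.29) = 0.4496
Solve Spearman-Brown for n: n = 0.51(1 − 0.4496) / [0.4496(1 − 0.51)] = 1.2742
Items = 1.2742 × 56 ≈ 71.36 → 72

72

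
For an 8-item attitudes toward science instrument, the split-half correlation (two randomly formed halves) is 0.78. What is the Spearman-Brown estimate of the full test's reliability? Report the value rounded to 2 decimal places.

0.88

The full test is twice the length of either half (n = 2).
r_full = 2r_hh / (1 + r_hh) = 2 × 0.78 / (1 + 0.78)
       = 1.5600 / 1.7800 = 0.8764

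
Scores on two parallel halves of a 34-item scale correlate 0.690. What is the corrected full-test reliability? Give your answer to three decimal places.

0.817

Apply the Spearman-Brown correction with n = 2:
r_full = 2r_hh / (1 + r_hh) = 2 × 0.690 / (1 + 0.690)
       = 1.3800 / 1.6900 = 0.8166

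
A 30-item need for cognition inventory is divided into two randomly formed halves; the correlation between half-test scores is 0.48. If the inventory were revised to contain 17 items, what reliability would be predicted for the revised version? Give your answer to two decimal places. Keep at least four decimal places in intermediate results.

First correct the split-half correlation to full-test reliability: r_full = 2 × 0.48 / (1 + 0.48) ≈ 0.6486
Then adjust to 17 items: n = 17/30 = 0.5667
r_new = n·r_full / (1 + (n − 1)·r_full) = 0.3676 / 0.7190 ≈ 0.5113

0.51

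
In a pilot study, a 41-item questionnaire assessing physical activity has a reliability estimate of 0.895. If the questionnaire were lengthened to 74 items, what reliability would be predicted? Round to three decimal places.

0.939

n = 74/41 = 1.8049
r_new = 1.8049·0.895 / [1 + (1.8049 − 1)·0.895]
     = 1.6154 / 1.7204 = 0.9390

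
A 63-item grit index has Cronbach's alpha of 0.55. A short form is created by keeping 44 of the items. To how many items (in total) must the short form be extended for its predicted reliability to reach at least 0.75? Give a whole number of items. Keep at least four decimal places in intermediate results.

First, r for the 44-item form: n = 44/63 = 0.6984, so r_44 = 0.6984·0.55/(1 + (0.6984 − 1)·0.55) = 0.4605
Length factor from the short form to reach 0.75: n' = 0.75(1 − 0.4605) / [0.4605(1 − 0.75)] ≈ 3.5147
Total items = 3.5147 × 44 = 154.65, rounded up to 155.

155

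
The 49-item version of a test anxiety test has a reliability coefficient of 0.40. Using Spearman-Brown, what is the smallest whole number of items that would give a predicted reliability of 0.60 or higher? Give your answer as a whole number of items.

n = 0.60(1 − 0.40) / [0.40(1 − 0.60)]
n = 0.3600 / 0.1600 ≈ 2.2500
Items needed = n × 49 = 2.2500 × 49 ≈ 110.25 → round up to 111

111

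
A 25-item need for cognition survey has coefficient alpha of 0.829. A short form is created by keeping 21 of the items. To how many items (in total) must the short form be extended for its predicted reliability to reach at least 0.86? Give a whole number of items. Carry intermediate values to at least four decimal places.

Short-form reliability: n = 21/25 = 0.8400; r_21 = n·r/(1+(n−1)r) ≈ 0.8029
Length factor from the short form to reach 0.86: n' = 0.86(1 − 0.8029) / [0.8029(1 − 0.86)] ≈ 1.5080
Items = 1.5080 × 21 ≈ 31.67 → 32

32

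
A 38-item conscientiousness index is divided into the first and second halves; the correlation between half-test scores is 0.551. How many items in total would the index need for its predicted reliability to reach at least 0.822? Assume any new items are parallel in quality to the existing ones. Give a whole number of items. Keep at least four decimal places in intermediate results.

72

r_full = 2(0.551)/(1 + 0.551) = 0.7105
n = r_tgt(1 − r_full) / [r_full(1 − r_tgt)] = 0.822 × 0.2895 / (0.7105 × 0.178) ≈ 1.8816
Items = 1.8816 × 38 ≈ 71.50 → 72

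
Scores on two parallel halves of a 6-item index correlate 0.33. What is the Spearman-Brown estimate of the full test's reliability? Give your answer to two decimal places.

0.50

r_full = 2r_hh / (1 + r_hh) = 2 × 0.33 / (1 + 0.33)
       = 0.6600 / 1.3300 = 0.4962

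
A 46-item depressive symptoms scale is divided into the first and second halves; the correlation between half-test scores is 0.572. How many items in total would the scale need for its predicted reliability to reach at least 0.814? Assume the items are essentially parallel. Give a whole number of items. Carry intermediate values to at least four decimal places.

76

r_full = 2(0.572)/(1 + 0.572) = 0.7277
Solve Spearman-Brown for n: n = 0.814(1 − 0.7277) / [0.7277(1 − 0.814)] = 1.6376
Items = 1.6376 × 46 ≈ 75.33 → 76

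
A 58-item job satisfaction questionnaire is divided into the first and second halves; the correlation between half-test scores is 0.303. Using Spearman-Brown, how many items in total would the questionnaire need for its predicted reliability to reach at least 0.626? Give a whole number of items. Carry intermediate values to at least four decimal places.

Corrected full-test reliability: r_full = 2 × 0.303 / (1 + 0.303) ≈ 0.4651
n = r_tgt(1 − r_full) / [r_full(1 − r_tgt)] = 0.626 × 0.5349 / (0.4651 × 0.374) ≈ 1.9250
Items = 1.9250 × 58 ≈ 111.65 → 112

112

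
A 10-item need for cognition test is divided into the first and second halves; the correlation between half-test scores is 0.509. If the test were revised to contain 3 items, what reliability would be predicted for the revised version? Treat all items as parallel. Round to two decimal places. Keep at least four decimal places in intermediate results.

Spearman-Brown correction (n = 2): r_full = 2·0.509/(1 + 0.509) = 0.6746
Then adjust to 3 items: n = 3/10 = 0.3000
r_new = n·r_full / (1 + (n − 1)·r_full) = 0.2024 / 0.5278 ≈ 0.3835

0.38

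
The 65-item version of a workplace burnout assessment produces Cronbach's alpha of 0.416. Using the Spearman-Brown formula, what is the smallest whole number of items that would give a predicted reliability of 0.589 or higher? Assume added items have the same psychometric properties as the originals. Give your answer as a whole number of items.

Spearman-Brown solved for the length factor n:
n = r*(1 − r) / [ r (1 − r*) ]
n = 0.589 × (1 − 0.416) / [ 0.416 × (1 − 0.589) ]
  = 0.343976 / 0.170976 = 2.0118
Items needed = n × 65 = 2.0118 × 65 ≈ 130.77 → round up to 131

131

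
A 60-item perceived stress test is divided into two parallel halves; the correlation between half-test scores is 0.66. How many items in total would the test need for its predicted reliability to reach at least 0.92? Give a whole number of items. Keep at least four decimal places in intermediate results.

178

Corrected full-test reliability: r_full = 2 × 0.66 / (1 + 0.66) ≈ 0.7952
n = r_tgt(1 − r_full) / [r_full(1 − r_tgt)] = 0.92 × 0.2048 / (0.7952 × 0.08) ≈ 2.9618
Required items = 2.9618 × 60 = 177.71, so 178 items.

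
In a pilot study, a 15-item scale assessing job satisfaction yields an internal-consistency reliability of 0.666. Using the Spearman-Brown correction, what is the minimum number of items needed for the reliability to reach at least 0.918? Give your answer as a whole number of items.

Spearman-Brown solved for the length factor n:
n = r*(1 − r) / [ r (1 − r*) ]
n = 0.918(1 − 0.666) / [0.666(1 − 0.918)]
  = 0.306612 / 0.054612 = 5.6144
So the test needs 5.6144 × 15 ≈ 84.22 items; rounding up, 85.

85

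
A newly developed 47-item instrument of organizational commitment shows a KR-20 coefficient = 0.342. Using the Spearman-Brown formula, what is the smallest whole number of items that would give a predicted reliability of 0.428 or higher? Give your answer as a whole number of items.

n = 0.428 × (1 − 0.342) / [ 0.342 × (1 − 0.428) ]
  = 0.281624 / 0.195624 = 1.4396
So the test needs 1.4396 × 47 ≈ 67.66 items; rounding up, 68.

68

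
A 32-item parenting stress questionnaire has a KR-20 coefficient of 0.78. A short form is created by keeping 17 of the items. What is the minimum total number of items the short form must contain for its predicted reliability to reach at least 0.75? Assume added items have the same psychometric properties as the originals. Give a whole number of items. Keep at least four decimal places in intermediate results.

28

Short-form reliability: n = 17/32 = 0.5312; r_17 = n·r/(1+(n−1)r) ≈ 0.6532
Then solve for n' with r_old = 0.6532, r_target = 0.75: n' = 0.75(1 − 0.6532)/[0.6532(1 − 0.75)] = 1.5928
Total items = 1.5928 × 17 = 27.08, rounded up to 28.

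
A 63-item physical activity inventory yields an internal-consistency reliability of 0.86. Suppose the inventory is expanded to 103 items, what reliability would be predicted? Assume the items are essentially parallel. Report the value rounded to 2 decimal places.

0.91

Length ratio n = 103/63 = 1.6349
r_new = (1.6349 × 0.86) / (1 + (1.6349 − 1) × 0.86)
r_new = 1.4060 / 1.5460 ≈ 0.9094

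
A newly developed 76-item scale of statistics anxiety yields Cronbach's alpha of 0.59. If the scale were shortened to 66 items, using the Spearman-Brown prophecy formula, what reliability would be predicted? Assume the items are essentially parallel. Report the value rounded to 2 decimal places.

n = 66/76 = 0.8684
Spearman-Brown: r_new = n·r / (1 + (n − 1)·r)
r_new = 0.8684·0.59 / [1 + (0.8684 − 1)·0.59]
r_new = 0.5124 / 0.9224 ≈ 0.5555

0.56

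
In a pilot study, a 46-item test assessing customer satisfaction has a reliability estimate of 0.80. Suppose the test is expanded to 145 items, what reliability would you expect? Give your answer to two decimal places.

Length ratio n = 145/46 = 3.1522
Spearman-Brown: r_new = n·r / (1 + (n − 1)·r)
r_new = 3.1522·0.80 / [1 + (3.1522 − 1)·0.80]
     = 2.5218 / 2.7218 = 0.9265

0.93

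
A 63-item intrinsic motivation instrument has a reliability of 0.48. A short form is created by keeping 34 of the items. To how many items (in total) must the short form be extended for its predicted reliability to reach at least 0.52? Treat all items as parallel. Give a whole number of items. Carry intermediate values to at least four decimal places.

74

Short-form reliability: n = 34/63 = 0.5397; r_34 = n·r/(1+(n−1)r) ≈ 0.3325
Then solve for n' with r_old = 0.3325, r_target = 0.52: n' = 0.52(1 − 0.3325)/[0.3325(1 − 0.52)] = 2.1748
Items = 2.1748 × 34 ≈ 73.94 → 74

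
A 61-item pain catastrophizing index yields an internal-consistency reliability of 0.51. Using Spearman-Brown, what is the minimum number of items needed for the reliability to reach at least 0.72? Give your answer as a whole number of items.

n = 0.72 × (1 − 0.51) / [ 0.51 × (1 − 0.72) ]
n = 0.3528 / 0.1428 ≈ 2.4706
So the test needs 2.4706 × 61 ≈ 150.71 items; rounding up, 151.

151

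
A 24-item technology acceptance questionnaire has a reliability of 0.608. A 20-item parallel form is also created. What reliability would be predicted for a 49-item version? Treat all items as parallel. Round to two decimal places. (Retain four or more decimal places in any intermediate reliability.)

0.76

The 20-item form is not needed; work directly from the 24-item form with n = 49/24 = 2.0417.
r_{49} = n·r / (1 + (n − 1)·r) = 1.2414 / 1.6334 ≈ 0.7600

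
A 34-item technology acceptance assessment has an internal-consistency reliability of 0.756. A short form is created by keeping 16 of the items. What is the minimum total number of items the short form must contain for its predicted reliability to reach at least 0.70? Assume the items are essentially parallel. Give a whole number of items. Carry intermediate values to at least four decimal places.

Short-form reliability: n = 16/34 = 0.4706; r_16 = n·r/(1+(n−1)r) ≈ 0.5932
Then solve for n' with r_old = 0.5932, r_target = 0.70: n' = 0.70(1 − 0.5932)/[0.5932(1 − 0.70)] = 1.6001
Total items = 1.6001 × 16 = 25.60, rounded up to 26.

26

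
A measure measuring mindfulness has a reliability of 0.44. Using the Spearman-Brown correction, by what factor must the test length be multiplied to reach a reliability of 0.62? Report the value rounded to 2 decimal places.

n = 0.62 × (1 − 0.44) / [ 0.44 × (1 − 0.62) ]
n = 0.3472 / 0.1672 ≈ 2.0766

2.08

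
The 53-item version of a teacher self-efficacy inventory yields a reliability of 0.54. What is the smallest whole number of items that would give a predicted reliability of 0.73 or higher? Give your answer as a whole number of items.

Invert Spearman-Brown to solve for n:
n = r_target (1 − r_old) / [ r_old (1 − r_target) ]
n = [0.73 × 0.46] / [0.54 × 0.27]
n = 0.3358 / 0.1458 ≈ 2.3032
Items needed = n × 53 = 2.3032 × 53 ≈ 122.07 → round up to 123

123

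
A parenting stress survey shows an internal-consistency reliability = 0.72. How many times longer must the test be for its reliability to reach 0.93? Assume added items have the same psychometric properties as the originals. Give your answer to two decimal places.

Rearranging the Spearman-Brown formula for n,
n = r*(1 − r) / [ r (1 − r*) ]
n = [0.93 × 0.28] / [0.72 × 0.07]
n = 0.2604 / 0.0504 ≈ 5.1667

5.17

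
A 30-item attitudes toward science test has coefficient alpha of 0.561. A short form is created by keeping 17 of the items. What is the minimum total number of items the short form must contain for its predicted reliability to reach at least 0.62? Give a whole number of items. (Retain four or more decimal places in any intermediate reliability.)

Short-form reliability: n = 17/30 = 0.5667; r_17 = n·r/(1+(n−1)r) ≈ 0.4200
Length factor from the short form to reach 0.62: n' = 0.62(1 − 0.4200) / [0.4200(1 − 0.62)] ≈ 2.2531
Items = 2.2531 × 17 ≈ 38.30 → 39

39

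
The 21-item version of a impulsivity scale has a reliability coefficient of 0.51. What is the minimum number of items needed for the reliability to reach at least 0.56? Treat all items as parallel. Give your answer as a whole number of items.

26

n = 0.56(1 − 0.51) / [0.51(1 − 0.56)]
  = 0.2744 / 0.2244 = 1.2228
1.2228 × 21 = 25.68 → 26 items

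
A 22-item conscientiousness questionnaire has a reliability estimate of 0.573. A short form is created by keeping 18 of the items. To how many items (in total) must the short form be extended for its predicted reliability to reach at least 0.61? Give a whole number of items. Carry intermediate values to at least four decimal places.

Short-form reliability: n = 18/22 = 0.8182; r_18 = n·r/(1+(n−1)r) ≈ 0.5233
Then solve for n' with r_old = 0.5233, r_target = 0.61: n' = 0.61(1 − 0.5233)/[0.5233(1 − 0.61)] = 1.4248
Items = 1.4248 × 18 ≈ 25.65 → 26

26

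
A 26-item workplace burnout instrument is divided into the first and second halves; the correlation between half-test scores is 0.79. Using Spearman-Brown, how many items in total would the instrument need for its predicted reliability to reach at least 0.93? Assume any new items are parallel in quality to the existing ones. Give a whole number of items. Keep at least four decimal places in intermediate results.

Corrected full-test reliability: r_full = 2 × 0.79 / (1 + 0.79) ≈ 0.8827
Solve Spearman-Brown for n: n = 0.93(1 − 0.8827) / [0.8827(1 − 0.93)] = 1.7655
Items = 1.7655 × 26 ≈ 45.90 → 46

46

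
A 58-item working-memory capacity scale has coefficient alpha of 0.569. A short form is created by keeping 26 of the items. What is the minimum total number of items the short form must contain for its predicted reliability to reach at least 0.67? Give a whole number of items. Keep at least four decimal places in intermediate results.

90

Short-form reliability: n = 26/58 = 0.4483; r_26 = n·r/(1+(n−1)r) ≈ 0.3718
Then solve for n' with r_old = 0.3718, r_target = 0.67: n' = 0.67(1 − 0.3718)/[0.3718(1 − 0.67)] = 3.4304
Total items = 3.4304 × 26 = 89.19, rounded up to 90.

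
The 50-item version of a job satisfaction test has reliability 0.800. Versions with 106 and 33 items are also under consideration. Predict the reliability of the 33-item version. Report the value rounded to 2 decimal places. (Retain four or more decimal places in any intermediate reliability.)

Only the ratio of lengths matters: n = 33/50 = 0.6600
r_{33} = n·r / (1 + (n − 1)·r) = 0.5280 / 0.7280 ≈ 0.7253

0.73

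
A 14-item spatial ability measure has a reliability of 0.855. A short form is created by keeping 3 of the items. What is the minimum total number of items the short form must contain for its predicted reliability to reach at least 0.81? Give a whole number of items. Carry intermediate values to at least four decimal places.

First, r for the 3-item form: n = 3/14 = 0.2143, so r_3 = 0.2143·0.855/(1 + (0.2143 − 1)·0.855) = 0.5582
Length factor from the short form to reach 0.81: n' = 0.81(1 − 0.5582) / [0.5582(1 − 0.81)] ≈ 3.3742
Total items = 3.3742 × 3 = 10.12, rounded up to 11.

11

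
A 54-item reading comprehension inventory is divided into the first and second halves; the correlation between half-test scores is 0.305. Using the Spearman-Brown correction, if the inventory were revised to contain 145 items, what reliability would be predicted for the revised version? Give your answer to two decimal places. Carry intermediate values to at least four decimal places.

0.70

First correct the split-half correlation to full-test reliability: r_full = 2 × 0.305 / (1 + 0.305) ≈ 0.4674
Length factor from 54 to 145 items: n = 145/54 = 2.6852
r_new = n·r_full / (1 + (n − 1)·r_full) = 1.2551 / 1.7877 ≈ 0.7021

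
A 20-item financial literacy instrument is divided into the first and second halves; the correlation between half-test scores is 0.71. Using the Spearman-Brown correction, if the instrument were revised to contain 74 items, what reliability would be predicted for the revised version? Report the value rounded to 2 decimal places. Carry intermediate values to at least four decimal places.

0.95

Full-test reliability from the split-half r: r_full = 2(0.71)/(1 + 0.71) = 0.8304
Length factor from 20 to 74 items: n = 74/20 = 3.7000
r_new = n·r_full / (1 + (n − 1)·r_full) = 3.0725 / 3.2421 ≈ 0.9477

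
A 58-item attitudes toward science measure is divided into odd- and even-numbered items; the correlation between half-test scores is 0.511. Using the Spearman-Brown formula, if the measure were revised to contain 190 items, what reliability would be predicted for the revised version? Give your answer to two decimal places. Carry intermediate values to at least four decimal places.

0.87

Spearman-Brown correction (n = 2): r_full = 2·0.511/(1 + 0.511) = 0.6764
Then adjust to 190 items: n = 190/58 = 3.2759
r_new = n·r_full / (1 + (n − 1)·r_full) = 2.2158 / 2.5394 ≈ 0.8726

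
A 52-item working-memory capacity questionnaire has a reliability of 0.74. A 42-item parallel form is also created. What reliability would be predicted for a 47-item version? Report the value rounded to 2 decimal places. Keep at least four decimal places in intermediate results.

The 42-item form is not needed; work directly from the 52-item form with n = 47/52 = 0.9038.
r_{47} = n·r / (1 + (n − 1)·r) = 0.6688 / 0.9288 ≈ 0.7201

0.72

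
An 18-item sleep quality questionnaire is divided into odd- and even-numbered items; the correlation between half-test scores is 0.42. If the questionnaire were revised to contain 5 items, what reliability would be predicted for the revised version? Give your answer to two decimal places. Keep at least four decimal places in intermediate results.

Full-test reliability from the split-half r: r_full = 2(0.42)/(1 + 0.42) = 0.5915
Length factor from 18 to 5 items: n = 5/18 = 0.2778
r_new = n·r_full / (1 + (n − 1)·r_full) = 0.1643 / 0.5728 ≈ 0.2868

0.29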